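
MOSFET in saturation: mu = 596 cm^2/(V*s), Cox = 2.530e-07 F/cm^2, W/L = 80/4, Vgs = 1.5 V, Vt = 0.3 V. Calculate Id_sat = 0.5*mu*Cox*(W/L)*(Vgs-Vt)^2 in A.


Step 1: Overdrive voltage Vov = Vgs - Vt = 1.5 - 0.3 = 1.2 V
Step 2: W/L = 80/4 = 20
Step 3: Id = 0.5 * 596 * 2.530e-07 * 20 * 1.2^2
Step 4: Id = 2.17e-03 A

2.17e-03


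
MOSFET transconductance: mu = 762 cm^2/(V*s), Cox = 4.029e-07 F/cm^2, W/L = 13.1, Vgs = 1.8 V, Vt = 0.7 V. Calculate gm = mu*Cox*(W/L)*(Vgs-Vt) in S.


Step 1: Vov = Vgs - Vt = 1.8 - 0.7 = 1.1 V
Step 2: gm = mu * Cox * (W/L) * Vov
Step 3: gm = 762 * 4.029e-07 * 13.1 * 1.1 = 4.42e-03 S

4.42e-03


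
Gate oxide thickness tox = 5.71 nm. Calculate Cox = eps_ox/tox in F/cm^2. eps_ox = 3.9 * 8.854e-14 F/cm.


Step 1: eps_ox = 3.9 * 8.854e-14 = 3.45306e-13 F/cm
Step 2: tox in cm = 5.71 nm * 1e-7 = 5.7100e-07 cm
Step 3: Cox = 3.45306e-13 / 5.7100e-07 = 6.05e-07 F/cm^2

6.05e-07


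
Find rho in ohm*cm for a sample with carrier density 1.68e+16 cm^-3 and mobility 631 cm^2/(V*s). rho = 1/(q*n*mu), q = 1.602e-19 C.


Step 1: sigma = q * n * mu = 1.602e-19 * 1.68e+16 * 631 = 1.69825e+00 S/cm
Step 2: rho = 1 / sigma = 1 / 1.69825e+00 = 0.5888 ohm*cm

0.5888


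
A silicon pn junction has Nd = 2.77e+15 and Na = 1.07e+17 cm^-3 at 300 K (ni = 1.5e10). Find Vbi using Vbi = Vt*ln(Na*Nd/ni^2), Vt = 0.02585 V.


Step 1: Compute Na*Nd/ni^2 = 1.07e+17 * 2.77e+15 / (1.5e10)^2 = 1.3173e+12
Step 2: ln(1.3173e+12) = 27.9066
Step 3: Vbi = 0.02585 * 27.9066 = 0.721 V

0.721


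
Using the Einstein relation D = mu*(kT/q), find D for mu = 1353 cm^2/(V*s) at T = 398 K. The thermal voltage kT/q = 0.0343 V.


Step 1: D = mu * (kT/q)
Step 2: D = 1353 * 0.0343
Step 3: D = 46.41 cm^2/s

46.41


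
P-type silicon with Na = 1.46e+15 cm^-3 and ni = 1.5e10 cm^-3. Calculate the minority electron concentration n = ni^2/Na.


Step 1: Majority hole concentration p ≈ Na = 1.46e+15 cm^-3
Step 2: n = ni^2 / Na = (1.5e10)^2 / 1.46e+15
Step 3: n = 1.54e+05 cm^-3

1.54e+05


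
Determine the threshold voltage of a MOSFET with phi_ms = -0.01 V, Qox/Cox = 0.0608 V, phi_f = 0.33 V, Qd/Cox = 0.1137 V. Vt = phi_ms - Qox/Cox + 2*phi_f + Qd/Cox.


Step 1: Vt = phi_ms - Qox/Cox + 2*phi_f + Qd/Cox
Step 2: Vt = -0.01 - 0.0608 + 2*0.33 + 0.1137
Step 3: Vt = -0.01 - 0.0608 + 0.66 + 0.1137
Step 4: Vt = 0.7029 V

0.7029


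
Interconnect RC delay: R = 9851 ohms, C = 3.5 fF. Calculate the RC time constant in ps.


Step 1: tau = R * C
Step 2: tau = 9851 * 3.5 fF = 9851 * 3.5e-15 F
Step 3: tau = 3.44785e-11 s = 34.4785 ps

34.4785


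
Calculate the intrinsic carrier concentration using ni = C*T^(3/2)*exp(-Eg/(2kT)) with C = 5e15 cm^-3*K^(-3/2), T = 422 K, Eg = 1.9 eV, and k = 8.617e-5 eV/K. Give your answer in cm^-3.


Step 1: Compute kT = 8.617e-5 * 422 = 0.03636374 eV
Step 2: Exponent = -Eg/(2kT) = -1.9/(2*0.03636374) = -26.12493
Step 3: T^(3/2) = 422^1.5 = 8668.99
Step 4: ni = 5e15 * 8668.99 * exp(-26.12493) = 1.95e+08 cm^-3

1.95e+08


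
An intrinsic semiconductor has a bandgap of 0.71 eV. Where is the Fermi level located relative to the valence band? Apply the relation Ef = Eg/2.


Step 1: For an intrinsic semiconductor, the Fermi level sits at midgap.
Step 2: Ef = Eg / 2 = 0.71 / 2 = 0.355 eV

0.355


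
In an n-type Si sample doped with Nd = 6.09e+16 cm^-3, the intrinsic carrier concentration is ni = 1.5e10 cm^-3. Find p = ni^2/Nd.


Step 1: Since Nd >> ni, n ≈ Nd = 6.09e+16 cm^-3
Step 2: p = ni^2 / n = (1.5e10)^2 / 6.09e+16
Step 3: p = 2.25e20 / 6.09e+16 = 3.69e+03 cm^-3

3.69e+03


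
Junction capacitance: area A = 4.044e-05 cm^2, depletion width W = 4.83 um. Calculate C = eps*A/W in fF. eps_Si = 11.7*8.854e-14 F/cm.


Step 1: eps_Si = 11.7 * 8.854e-14 = 1.035918e-12 F/cm
Step 2: W in cm = 4.83 * 1e-4 = 4.83e-04 cm
Step 3: C = 1.035918e-12 * 4.044e-05 / 4.83e-04 = 8.673400e-14 F
Step 4: C = 86.73 fF

86.73


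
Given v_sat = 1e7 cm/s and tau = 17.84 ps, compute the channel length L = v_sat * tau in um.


Step 1: tau in seconds = 17.84 ps * 1e-12 = 1.7840e-11 s
Step 2: L = v_sat * tau = 1e7 * 1.7840e-11 = 1.7840e-04 cm
Step 3: L in um = 1.7840e-04 * 1e4 = 1.784 um

1.784


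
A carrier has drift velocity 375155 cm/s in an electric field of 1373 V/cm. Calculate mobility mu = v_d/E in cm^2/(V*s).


Step 1: mu = v_d / E
Step 2: mu = 375155 / 1373
Step 3: mu = 273.24 cm^2/(V*s)

273.24


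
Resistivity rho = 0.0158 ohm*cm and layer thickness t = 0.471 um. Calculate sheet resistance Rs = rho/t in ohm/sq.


Step 1: Convert thickness to cm: t = 0.471 um = 4.7100e-05 cm
Step 2: Rs = rho / t = 0.0158 / 4.7100e-05
Step 3: Rs = 335.5 ohm/sq

335.5


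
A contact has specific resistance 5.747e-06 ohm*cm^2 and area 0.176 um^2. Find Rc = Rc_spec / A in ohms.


Step 1: Convert area to cm^2: 0.176 um^2 = 1.7600e-09 cm^2
Step 2: Rc = Rc_spec / A = 5.747e-06 / 1.7600e-09
Step 3: Rc = 3.27e+03 ohms

3.27e+03


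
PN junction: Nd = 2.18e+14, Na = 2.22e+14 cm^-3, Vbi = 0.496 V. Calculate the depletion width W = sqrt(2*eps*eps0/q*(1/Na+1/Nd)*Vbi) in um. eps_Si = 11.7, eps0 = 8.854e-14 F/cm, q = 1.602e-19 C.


Step 1: 1/Na + 1/Nd = 1/2.22e+14 + 1/2.18e+14 = 9.09166e-15
Step 2: 2*eps*eps0/q = 2*11.7*8.854e-14/1.602e-19 = 1.293281e+07
Step 3: W^2 = 1.293281e+07 * 9.09166e-15 * 0.496 = 5.83200e-08
Step 4: W = sqrt(5.83200e-08) = 2.415e-04 cm = 2.415 um

2.415


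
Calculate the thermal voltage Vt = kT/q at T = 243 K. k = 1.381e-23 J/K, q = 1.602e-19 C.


Step 1: kT = 1.381e-23 * 243 = 3.35583e-21 J
Step 2: Vt = kT/q = 3.35583e-21 / 1.602e-19
Step 3: Vt = 0.02095 V

0.02095


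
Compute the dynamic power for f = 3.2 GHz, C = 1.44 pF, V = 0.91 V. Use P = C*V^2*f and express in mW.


Step 1: V^2 = 0.91^2 = 0.8281 V^2
Step 2: P = C*V^2*f = 1.44e-12 F * 0.8281 * 3.2e9 Hz
Step 3: P = 3.8158848e-03 W
Step 4: P = 3.816 mW

3.816


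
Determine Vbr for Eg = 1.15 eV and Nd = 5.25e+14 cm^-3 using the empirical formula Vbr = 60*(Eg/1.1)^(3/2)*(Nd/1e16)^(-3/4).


Step 1: Eg/1.1 = 1.15/1.1 = 1.045455
Step 2: (Eg/1.1)^1.5 = 1.045455^1.5 = 1.068952
Step 3: (Nd/1e16)^(-0.75) = (0.0525)^(-0.75) = 9.117600
Step 4: Vbr = 60 * 1.068952 * 9.117600 = 584.8 V

584.8


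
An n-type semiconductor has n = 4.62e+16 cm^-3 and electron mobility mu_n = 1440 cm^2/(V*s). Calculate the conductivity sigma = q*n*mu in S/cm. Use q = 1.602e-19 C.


Step 1: sigma = q * n * mu
Step 2: sigma = 1.602e-19 * 4.62e+16 * 1440
Step 3: sigma = 1.066e+01 S/cm

1.066e+01


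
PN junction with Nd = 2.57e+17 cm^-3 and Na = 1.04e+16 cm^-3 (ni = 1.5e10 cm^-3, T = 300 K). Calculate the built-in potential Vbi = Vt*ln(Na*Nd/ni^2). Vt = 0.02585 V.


Step 1: Compute Na*Nd/ni^2 = 1.04e+16 * 2.57e+17 / (1.5e10)^2 = 1.1879e+13
Step 2: ln(1.1879e+13) = 30.1058
Step 3: Vbi = 0.02585 * 30.1058 = 0.778 V

0.778


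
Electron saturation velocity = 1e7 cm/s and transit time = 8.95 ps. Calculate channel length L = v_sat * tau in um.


Step 1: tau in seconds = 8.95 ps * 1e-12 = 8.9500e-12 s
Step 2: L = v_sat * tau = 1e7 * 8.9500e-12 = 8.9500e-05 cm
Step 3: L in um = 8.9500e-05 * 1e4 = 0.895 um

0.895


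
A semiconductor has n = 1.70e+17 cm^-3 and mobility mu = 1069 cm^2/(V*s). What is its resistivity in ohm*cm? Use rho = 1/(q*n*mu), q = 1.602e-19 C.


Step 1: sigma = q * n * mu = 1.602e-19 * 1.70e+17 * 1069 = 2.91131e+01 S/cm
Step 2: rho = 1 / sigma = 1 / 2.91131e+01 = 0.03435 ohm*cm

0.03435


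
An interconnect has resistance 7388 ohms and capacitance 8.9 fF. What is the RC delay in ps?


Step 1: tau = R * C
Step 2: tau = 7388 * 8.9 fF = 7388 * 8.9e-15 F
Step 3: tau = 6.57532e-11 s = 65.7532 ps

65.7532


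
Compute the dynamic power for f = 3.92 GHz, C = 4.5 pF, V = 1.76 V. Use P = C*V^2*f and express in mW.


Step 1: V^2 = 1.76^2 = 3.0976 V^2
Step 2: P = C*V^2*f = 4.5e-12 F * 3.0976 * 3.92e9 Hz
Step 3: P = 5.4641664e-02 W
Step 4: P = 54.642 mW

54.642


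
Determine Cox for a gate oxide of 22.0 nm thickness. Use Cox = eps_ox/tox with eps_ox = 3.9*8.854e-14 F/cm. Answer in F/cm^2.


Step 1: eps_ox = 3.9 * 8.854e-14 = 3.45306e-13 F/cm
Step 2: tox in cm = 22.0 nm * 1e-7 = 2.2000e-06 cm
Step 3: Cox = 3.45306e-13 / 2.2000e-06 = 1.57e-07 F/cm^2

1.57e-07


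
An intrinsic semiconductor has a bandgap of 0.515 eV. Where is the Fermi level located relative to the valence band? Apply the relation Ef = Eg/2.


Step 1: For an intrinsic semiconductor, the Fermi level sits at midgap.
Step 2: Ef = Eg / 2 = 0.515 / 2 = 0.2575 eV

0.2575


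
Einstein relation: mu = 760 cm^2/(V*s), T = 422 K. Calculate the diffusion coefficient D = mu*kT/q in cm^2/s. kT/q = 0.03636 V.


Step 1: D = mu * (kT/q)
Step 2: D = 760 * 0.03636
Step 3: D = 27.63 cm^2/s

27.63


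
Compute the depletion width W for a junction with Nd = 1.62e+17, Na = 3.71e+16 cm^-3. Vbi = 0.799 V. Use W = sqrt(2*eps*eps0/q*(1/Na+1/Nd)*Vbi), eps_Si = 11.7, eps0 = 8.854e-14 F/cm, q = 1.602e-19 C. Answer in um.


Step 1: 1/Na + 1/Nd = 1/3.71e+16 + 1/1.62e+17 = 3.31270e-17
Step 2: 2*eps*eps0/q = 2*11.7*8.854e-14/1.602e-19 = 1.293281e+07
Step 3: W^2 = 1.293281e+07 * 3.31270e-17 * 0.799 = 3.42312e-10
Step 4: W = sqrt(3.42312e-10) = 1.850e-05 cm = 0.185 um

0.185


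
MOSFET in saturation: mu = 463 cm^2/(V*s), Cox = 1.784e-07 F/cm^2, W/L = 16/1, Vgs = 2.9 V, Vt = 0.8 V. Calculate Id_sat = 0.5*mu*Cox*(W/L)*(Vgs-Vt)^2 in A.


Step 1: Overdrive voltage Vov = Vgs - Vt = 2.9 - 0.8 = 2.1 V
Step 2: W/L = 16/1 = 16
Step 3: Id = 0.5 * 463 * 1.784e-07 * 16 * 2.1^2
Step 4: Id = 2.91e-03 A

2.91e-03


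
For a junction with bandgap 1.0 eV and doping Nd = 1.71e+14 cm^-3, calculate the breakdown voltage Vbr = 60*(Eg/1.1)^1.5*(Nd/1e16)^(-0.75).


Step 1: Eg/1.1 = 1.0/1.1 = 0.909091
Step 2: (Eg/1.1)^1.5 = 0.909091^1.5 = 0.866784
Step 3: (Nd/1e16)^(-0.75) = (0.0171)^(-0.75) = 21.147202
Step 4: Vbr = 60 * 0.866784 * 21.147202 = 1099.8 V

1099.8


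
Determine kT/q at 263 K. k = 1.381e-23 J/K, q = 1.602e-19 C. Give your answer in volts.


Step 1: kT = 1.381e-23 * 263 = 3.63203e-21 J
Step 2: Vt = kT/q = 3.63203e-21 / 1.602e-19
Step 3: Vt = 0.02267 V

0.02267


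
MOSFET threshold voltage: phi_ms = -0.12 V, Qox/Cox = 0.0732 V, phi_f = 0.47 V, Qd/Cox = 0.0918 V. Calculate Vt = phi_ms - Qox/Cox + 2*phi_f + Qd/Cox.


Step 1: Vt = phi_ms - Qox/Cox + 2*phi_f + Qd/Cox
Step 2: Vt = -0.12 - 0.0732 + 2*0.47 + 0.0918
Step 3: Vt = -0.12 - 0.0732 + 0.94 + 0.0918
Step 4: Vt = 0.8386 V

0.8386


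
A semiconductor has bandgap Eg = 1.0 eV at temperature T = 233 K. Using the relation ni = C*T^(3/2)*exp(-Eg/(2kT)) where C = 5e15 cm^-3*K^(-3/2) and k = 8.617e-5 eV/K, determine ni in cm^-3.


Step 1: Compute kT = 8.617e-5 * 233 = 0.02007761 eV
Step 2: Exponent = -Eg/(2kT) = -1.0/(2*0.02007761) = -24.90336
Step 3: T^(3/2) = 233^1.5 = 3556.59
Step 4: ni = 5e15 * 3556.59 * exp(-24.90336) = 2.72e+08 cm^-3

2.72e+08


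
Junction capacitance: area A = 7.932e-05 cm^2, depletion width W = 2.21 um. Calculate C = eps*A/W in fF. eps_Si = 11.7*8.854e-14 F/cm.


Step 1: eps_Si = 11.7 * 8.854e-14 = 1.035918e-12 F/cm
Step 2: W in cm = 2.21 * 1e-4 = 2.21e-04 cm
Step 3: C = 1.035918e-12 * 7.932e-05 / 2.21e-04 = 3.718055e-13 F
Step 4: C = 371.81 fF

371.81


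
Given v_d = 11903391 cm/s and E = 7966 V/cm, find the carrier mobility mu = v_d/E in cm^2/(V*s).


Step 1: mu = v_d / E
Step 2: mu = 11903391 / 7966
Step 3: mu = 1494.27 cm^2/(V*s)

1494.27


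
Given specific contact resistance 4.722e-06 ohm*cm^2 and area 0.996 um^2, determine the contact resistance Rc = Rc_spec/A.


Step 1: Convert area to cm^2: 0.996 um^2 = 9.9600e-09 cm^2
Step 2: Rc = Rc_spec / A = 4.722e-06 / 9.9600e-09
Step 3: Rc = 4.74e+02 ohms

4.74e+02


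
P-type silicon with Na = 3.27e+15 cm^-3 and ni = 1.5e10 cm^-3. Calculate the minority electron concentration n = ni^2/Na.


Step 1: Majority hole concentration p ≈ Na = 3.27e+15 cm^-3
Step 2: n = ni^2 / Na = (1.5e10)^2 / 3.27e+15
Step 3: n = 6.88e+04 cm^-3

6.88e+04


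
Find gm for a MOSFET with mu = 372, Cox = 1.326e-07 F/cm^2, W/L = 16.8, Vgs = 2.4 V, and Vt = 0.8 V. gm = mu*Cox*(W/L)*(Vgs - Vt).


Step 1: Vov = Vgs - Vt = 2.4 - 0.8 = 1.6 V
Step 2: gm = mu * Cox * (W/L) * Vov
Step 3: gm = 372 * 1.326e-07 * 16.8 * 1.6 = 1.33e-03 S

1.33e-03


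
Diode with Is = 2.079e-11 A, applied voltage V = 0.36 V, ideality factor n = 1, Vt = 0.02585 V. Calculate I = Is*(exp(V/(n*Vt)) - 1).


Step 1: V/(n*Vt) = 0.36/(1*0.02585) = 13.9265
Step 2: exp(13.9265) = 1.1174e+06
Step 3: I = 2.079e-11 * (1.1174e+06 - 1) = 2.32e-05 A

2.32e-05


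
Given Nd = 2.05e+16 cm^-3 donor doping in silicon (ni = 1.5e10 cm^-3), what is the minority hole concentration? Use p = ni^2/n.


Step 1: Since Nd >> ni, n ≈ Nd = 2.05e+16 cm^-3
Step 2: p = ni^2 / n = (1.5e10)^2 / 2.05e+16
Step 3: p = 2.25e20 / 2.05e+16 = 1.10e+04 cm^-3

1.10e+04


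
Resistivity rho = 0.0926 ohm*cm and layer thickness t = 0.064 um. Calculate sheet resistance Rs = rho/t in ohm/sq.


Step 1: Convert thickness to cm: t = 0.064 um = 6.4000e-06 cm
Step 2: Rs = rho / t = 0.0926 / 6.4000e-06
Step 3: Rs = 14468.8 ohm/sq

14468.8


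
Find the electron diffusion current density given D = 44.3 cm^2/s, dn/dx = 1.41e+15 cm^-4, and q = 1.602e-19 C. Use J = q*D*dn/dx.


Step 1: J = q * D * (dn/dx)
Step 2: J = 1.602e-19 * 44.3 * 1.41e+15
Step 3: J = 1.00e-02 A/cm^2

1.00e-02


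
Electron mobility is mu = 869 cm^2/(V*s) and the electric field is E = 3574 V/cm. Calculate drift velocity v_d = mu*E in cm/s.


Step 1: v_d = mu * E
Step 2: v_d = 869 * 3574 = 3105806
Step 3: v_d = 3.11e+06 cm/s

3.11e+06


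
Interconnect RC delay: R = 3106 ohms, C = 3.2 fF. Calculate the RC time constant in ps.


Step 1: tau = R * C
Step 2: tau = 3106 * 3.2 fF = 3106 * 3.2e-15 F
Step 3: tau = 9.9392e-12 s = 9.9392 ps

9.9392


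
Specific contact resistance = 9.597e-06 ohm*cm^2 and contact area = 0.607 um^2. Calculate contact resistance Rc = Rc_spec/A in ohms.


Step 1: Convert area to cm^2: 0.607 um^2 = 6.0700e-09 cm^2
Step 2: Rc = Rc_spec / A = 9.597e-06 / 6.0700e-09
Step 3: Rc = 1.58e+03 ohms

1.58e+03


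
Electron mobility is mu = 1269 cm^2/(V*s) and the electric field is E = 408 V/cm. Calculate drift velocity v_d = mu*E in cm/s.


Step 1: v_d = mu * E
Step 2: v_d = 1269 * 408 = 517752
Step 3: v_d = 5.18e+05 cm/s

5.18e+05


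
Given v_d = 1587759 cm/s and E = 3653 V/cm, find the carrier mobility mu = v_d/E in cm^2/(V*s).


Step 1: mu = v_d / E
Step 2: mu = 1587759 / 3653
Step 3: mu = 434.65 cm^2/(V*s)

434.65


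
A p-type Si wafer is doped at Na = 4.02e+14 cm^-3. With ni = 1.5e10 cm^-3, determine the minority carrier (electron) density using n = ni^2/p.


Step 1: Majority hole concentration p ≈ Na = 4.02e+14 cm^-3
Step 2: n = ni^2 / Na = (1.5e10)^2 / 4.02e+14
Step 3: n = 5.60e+05 cm^-3

5.60e+05


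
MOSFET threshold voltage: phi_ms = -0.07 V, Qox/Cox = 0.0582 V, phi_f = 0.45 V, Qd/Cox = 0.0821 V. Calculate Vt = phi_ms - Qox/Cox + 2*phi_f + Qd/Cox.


Step 1: Vt = phi_ms - Qox/Cox + 2*phi_f + Qd/Cox
Step 2: Vt = -0.07 - 0.0582 + 2*0.45 + 0.0821
Step 3: Vt = -0.07 - 0.0582 + 0.9 + 0.0821
Step 4: Vt = 0.8539 V

0.8539


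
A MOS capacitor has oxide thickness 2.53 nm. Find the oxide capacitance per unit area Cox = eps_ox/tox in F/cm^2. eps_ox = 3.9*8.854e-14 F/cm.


Step 1: eps_ox = 3.9 * 8.854e-14 = 3.45306e-13 F/cm
Step 2: tox in cm = 2.53 nm * 1e-7 = 2.5300e-07 cm
Step 3: Cox = 3.45306e-13 / 2.5300e-07 = 1.36e-06 F/cm^2

1.36e-06


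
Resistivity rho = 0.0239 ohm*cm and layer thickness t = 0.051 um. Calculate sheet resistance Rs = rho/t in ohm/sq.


Step 1: Convert thickness to cm: t = 0.051 um = 5.1000e-06 cm
Step 2: Rs = rho / t = 0.0239 / 5.1000e-06
Step 3: Rs = 4686.3 ohm/sq

4686.3


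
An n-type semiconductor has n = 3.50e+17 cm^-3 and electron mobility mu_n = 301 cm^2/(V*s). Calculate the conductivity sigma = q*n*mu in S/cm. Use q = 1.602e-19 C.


Step 1: sigma = q * n * mu
Step 2: sigma = 1.602e-19 * 3.50e+17 * 301
Step 3: sigma = 1.688e+01 S/cm

1.688e+01


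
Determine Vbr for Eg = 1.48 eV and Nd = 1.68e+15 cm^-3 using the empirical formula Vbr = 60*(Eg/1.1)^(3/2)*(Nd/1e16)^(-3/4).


Step 1: Eg/1.1 = 1.48/1.1 = 1.345455
Step 2: (Eg/1.1)^1.5 = 1.345455^1.5 = 1.560644
Step 3: (Nd/1e16)^(-0.75) = (0.168)^(-0.75) = 3.810817
Step 4: Vbr = 60 * 1.560644 * 3.810817 = 356.8 V

356.8


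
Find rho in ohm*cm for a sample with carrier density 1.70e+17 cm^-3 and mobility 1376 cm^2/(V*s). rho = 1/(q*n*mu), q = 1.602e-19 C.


Step 1: sigma = q * n * mu = 1.602e-19 * 1.70e+17 * 1376 = 3.74740e+01 S/cm
Step 2: rho = 1 / sigma = 1 / 3.74740e+01 = 0.02669 ohm*cm

0.02669


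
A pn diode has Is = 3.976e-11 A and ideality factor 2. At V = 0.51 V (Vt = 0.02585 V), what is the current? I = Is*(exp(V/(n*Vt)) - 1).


Step 1: V/(n*Vt) = 0.51/(2*0.02585) = 9.8646
Step 2: exp(9.8646) = 1.9237e+04
Step 3: I = 3.976e-11 * (1.9237e+04 - 1) = 7.65e-07 A

7.65e-07


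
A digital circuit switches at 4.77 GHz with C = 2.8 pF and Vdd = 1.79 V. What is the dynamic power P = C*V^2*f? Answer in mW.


Step 1: V^2 = 1.79^2 = 3.2041 V^2
Step 2: P = C*V^2*f = 2.8e-12 F * 3.2041 * 4.77e9 Hz
Step 3: P = 4.27939596e-02 W
Step 4: P = 42.794 mW

42.794


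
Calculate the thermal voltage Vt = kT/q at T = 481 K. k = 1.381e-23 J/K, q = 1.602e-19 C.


Step 1: kT = 1.381e-23 * 481 = 6.64261e-21 J
Step 2: Vt = kT/q = 6.64261e-21 / 1.602e-19
Step 3: Vt = 0.04146 V

0.04146


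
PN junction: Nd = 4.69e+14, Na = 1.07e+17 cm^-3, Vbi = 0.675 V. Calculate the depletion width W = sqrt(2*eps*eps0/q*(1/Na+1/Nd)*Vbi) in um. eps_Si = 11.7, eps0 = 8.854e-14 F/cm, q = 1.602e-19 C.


Step 1: 1/Na + 1/Nd = 1/1.07e+17 + 1/4.69e+14 = 2.14154e-15
Step 2: 2*eps*eps0/q = 2*11.7*8.854e-14/1.602e-19 = 1.293281e+07
Step 3: W^2 = 1.293281e+07 * 2.14154e-15 * 0.675 = 1.86949e-08
Step 4: W = sqrt(1.86949e-08) = 1.367e-04 cm = 1.367 um

1.367


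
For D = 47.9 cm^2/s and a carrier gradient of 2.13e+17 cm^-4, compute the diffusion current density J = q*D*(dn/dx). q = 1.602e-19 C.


Step 1: J = q * D * (dn/dx)
Step 2: J = 1.602e-19 * 47.9 * 2.13e+17
Step 3: J = 1.63e+00 A/cm^2

1.63e+00


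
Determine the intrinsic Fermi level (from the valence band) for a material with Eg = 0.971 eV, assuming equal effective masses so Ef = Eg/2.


Step 1: For an intrinsic semiconductor, the Fermi level sits at midgap.
Step 2: Ef = Eg / 2 = 0.971 / 2 = 0.4855 eV

0.4855


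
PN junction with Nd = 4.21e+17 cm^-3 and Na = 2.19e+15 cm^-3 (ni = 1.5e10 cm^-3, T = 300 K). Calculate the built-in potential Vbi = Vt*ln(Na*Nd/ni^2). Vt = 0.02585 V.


Step 1: Compute Na*Nd/ni^2 = 2.19e+15 * 4.21e+17 / (1.5e10)^2 = 4.0977e+12
Step 2: ln(4.0977e+12) = 29.0414
Step 3: Vbi = 0.02585 * 29.0414 = 0.751 V

0.751


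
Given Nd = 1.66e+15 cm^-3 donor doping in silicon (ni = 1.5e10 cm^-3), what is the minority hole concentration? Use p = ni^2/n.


Step 1: Since Nd >> ni, n ≈ Nd = 1.66e+15 cm^-3
Step 2: p = ni^2 / n = (1.5e10)^2 / 1.66e+15
Step 3: p = 2.25e20 / 1.66e+15 = 1.36e+05 cm^-3

1.36e+05


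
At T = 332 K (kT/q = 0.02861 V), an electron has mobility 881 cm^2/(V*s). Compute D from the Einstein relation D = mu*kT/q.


Step 1: D = mu * (kT/q)
Step 2: D = 881 * 0.02861
Step 3: D = 25.21 cm^2/s

25.21


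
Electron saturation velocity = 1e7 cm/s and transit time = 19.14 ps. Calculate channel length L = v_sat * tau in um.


Step 1: tau in seconds = 19.14 ps * 1e-12 = 1.9140e-11 s
Step 2: L = v_sat * tau = 1e7 * 1.9140e-11 = 1.9140e-04 cm
Step 3: L in um = 1.9140e-04 * 1e4 = 1.914 um

1.914


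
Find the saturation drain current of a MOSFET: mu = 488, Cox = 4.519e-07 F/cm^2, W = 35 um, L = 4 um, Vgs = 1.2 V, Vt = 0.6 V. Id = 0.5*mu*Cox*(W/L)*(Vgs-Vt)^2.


Step 1: Overdrive voltage Vov = Vgs - Vt = 1.2 - 0.6 = 0.6 V
Step 2: W/L = 35/4 = 8.75
Step 3: Id = 0.5 * 488 * 4.519e-07 * 8.75 * 0.6^2
Step 4: Id = 3.47e-04 A

3.47e-04


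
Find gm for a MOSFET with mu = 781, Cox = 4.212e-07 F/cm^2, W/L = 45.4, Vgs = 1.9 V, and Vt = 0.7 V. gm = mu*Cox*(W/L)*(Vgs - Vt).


Step 1: Vov = Vgs - Vt = 1.9 - 0.7 = 1.2 V
Step 2: gm = mu * Cox * (W/L) * Vov
Step 3: gm = 781 * 4.212e-07 * 45.4 * 1.2 = 1.79e-02 S

1.79e-02


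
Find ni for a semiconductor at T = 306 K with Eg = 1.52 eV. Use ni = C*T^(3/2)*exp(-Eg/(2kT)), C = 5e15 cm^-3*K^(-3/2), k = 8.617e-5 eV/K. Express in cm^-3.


Step 1: Compute kT = 8.617e-5 * 306 = 0.02636802 eV
Step 2: Exponent = -Eg/(2kT) = -1.52/(2*0.02636802) = -28.82279
Step 3: T^(3/2) = 306^1.5 = 5352.81
Step 4: ni = 5e15 * 5352.81 * exp(-28.82279) = 8.13e+06 cm^-3

8.13e+06


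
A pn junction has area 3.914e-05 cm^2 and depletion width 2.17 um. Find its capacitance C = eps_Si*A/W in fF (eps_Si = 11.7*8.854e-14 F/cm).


Step 1: eps_Si = 11.7 * 8.854e-14 = 1.035918e-12 F/cm
Step 2: W in cm = 2.17 * 1e-4 = 2.17e-04 cm
Step 3: C = 1.035918e-12 * 3.914e-05 / 2.17e-04 = 1.868471e-13 F
Step 4: C = 186.85 fF

186.85


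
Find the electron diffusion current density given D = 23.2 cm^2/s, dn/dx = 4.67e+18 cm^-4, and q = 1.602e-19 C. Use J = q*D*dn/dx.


Step 1: J = q * D * (dn/dx)
Step 2: J = 1.602e-19 * 23.2 * 4.67e+18
Step 3: J = 1.74e+01 A/cm^2

1.74e+01


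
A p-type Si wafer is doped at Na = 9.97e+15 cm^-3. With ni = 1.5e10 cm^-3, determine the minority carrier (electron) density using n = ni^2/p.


Step 1: Majority hole concentration p ≈ Na = 9.97e+15 cm^-3
Step 2: n = ni^2 / Na = (1.5e10)^2 / 9.97e+15
Step 3: n = 2.26e+04 cm^-3

2.26e+04


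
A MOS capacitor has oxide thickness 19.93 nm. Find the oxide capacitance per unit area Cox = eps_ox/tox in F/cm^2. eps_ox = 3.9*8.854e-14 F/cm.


Step 1: eps_ox = 3.9 * 8.854e-14 = 3.45306e-13 F/cm
Step 2: tox in cm = 19.93 nm * 1e-7 = 1.9930e-06 cm
Step 3: Cox = 3.45306e-13 / 1.9930e-06 = 1.73e-07 F/cm^2

1.73e-07


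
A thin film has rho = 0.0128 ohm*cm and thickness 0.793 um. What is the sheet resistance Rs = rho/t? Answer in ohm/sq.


Step 1: Convert thickness to cm: t = 0.793 um = 7.9300e-05 cm
Step 2: Rs = rho / t = 0.0128 / 7.9300e-05
Step 3: Rs = 161.4 ohm/sq

161.4


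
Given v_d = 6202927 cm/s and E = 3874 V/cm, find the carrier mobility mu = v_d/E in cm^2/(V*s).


Step 1: mu = v_d / E
Step 2: mu = 6202927 / 3874
Step 3: mu = 1601.17 cm^2/(V*s)

1601.17


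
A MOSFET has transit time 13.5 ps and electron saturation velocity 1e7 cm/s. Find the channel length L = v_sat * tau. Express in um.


Step 1: tau in seconds = 13.5 ps * 1e-12 = 1.3500e-11 s
Step 2: L = v_sat * tau = 1e7 * 1.3500e-11 = 1.3500e-04 cm
Step 3: L in um = 1.3500e-04 * 1e4 = 1.35 um

1.35


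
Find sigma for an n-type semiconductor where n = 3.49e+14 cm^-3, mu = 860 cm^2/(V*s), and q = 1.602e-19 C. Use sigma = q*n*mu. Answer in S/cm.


Step 1: sigma = q * n * mu
Step 2: sigma = 1.602e-19 * 3.49e+14 * 860
Step 3: sigma = 4.808e-02 S/cm

4.808e-02


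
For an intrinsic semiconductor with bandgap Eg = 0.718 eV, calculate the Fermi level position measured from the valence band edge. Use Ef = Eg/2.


Step 1: For an intrinsic semiconductor, the Fermi level sits at midgap.
Step 2: Ef = Eg / 2 = 0.718 / 2 = 0.359 eV

0.359


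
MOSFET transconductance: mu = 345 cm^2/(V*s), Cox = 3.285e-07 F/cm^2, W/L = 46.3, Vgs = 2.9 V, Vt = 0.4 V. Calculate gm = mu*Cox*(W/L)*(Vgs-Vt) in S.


Step 1: Vov = Vgs - Vt = 2.9 - 0.4 = 2.5 V
Step 2: gm = mu * Cox * (W/L) * Vov
Step 3: gm = 345 * 3.285e-07 * 46.3 * 2.5 = 1.31e-02 S

1.31e-02


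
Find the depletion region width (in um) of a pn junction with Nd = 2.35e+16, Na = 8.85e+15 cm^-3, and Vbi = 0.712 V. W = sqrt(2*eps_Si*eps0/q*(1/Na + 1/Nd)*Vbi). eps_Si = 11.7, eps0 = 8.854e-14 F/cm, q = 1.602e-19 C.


Step 1: 1/Na + 1/Nd = 1/8.85e+15 + 1/2.35e+16 = 1.55548e-16
Step 2: 2*eps*eps0/q = 2*11.7*8.854e-14/1.602e-19 = 1.293281e+07
Step 3: W^2 = 1.293281e+07 * 1.55548e-16 * 0.712 = 1.43231e-09
Step 4: W = sqrt(1.43231e-09) = 3.785e-05 cm = 0.3785 um

0.3785


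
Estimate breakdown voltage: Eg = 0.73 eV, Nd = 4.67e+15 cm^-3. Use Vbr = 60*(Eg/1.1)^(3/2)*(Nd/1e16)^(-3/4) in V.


Step 1: Eg/1.1 = 0.73/1.1 = 0.663636
Step 2: (Eg/1.1)^1.5 = 0.663636^1.5 = 0.540623
Step 3: (Nd/1e16)^(-0.75) = (0.467)^(-0.75) = 1.770159
Step 4: Vbr = 60 * 0.540623 * 1.770159 = 57.4 V

57.4


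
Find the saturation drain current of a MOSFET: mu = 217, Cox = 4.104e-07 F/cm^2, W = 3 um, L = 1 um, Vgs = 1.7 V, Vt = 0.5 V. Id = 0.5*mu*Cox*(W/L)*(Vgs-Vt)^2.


Step 1: Overdrive voltage Vov = Vgs - Vt = 1.7 - 0.5 = 1.2 V
Step 2: W/L = 3/1 = 3
Step 3: Id = 0.5 * 217 * 4.104e-07 * 3 * 1.2^2
Step 4: Id = 1.92e-04 A

1.92e-04


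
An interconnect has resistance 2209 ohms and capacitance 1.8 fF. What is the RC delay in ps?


Step 1: tau = R * C
Step 2: tau = 2209 * 1.8 fF = 2209 * 1.8e-15 F
Step 3: tau = 3.9762e-12 s = 3.9762 ps

3.9762


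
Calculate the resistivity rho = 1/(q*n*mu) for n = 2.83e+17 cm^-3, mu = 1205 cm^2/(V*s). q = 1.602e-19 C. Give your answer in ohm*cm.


Step 1: sigma = q * n * mu = 1.602e-19 * 2.83e+17 * 1205 = 5.46306e+01 S/cm
Step 2: rho = 1 / sigma = 1 / 5.46306e+01 = 0.0183 ohm*cm

0.0183


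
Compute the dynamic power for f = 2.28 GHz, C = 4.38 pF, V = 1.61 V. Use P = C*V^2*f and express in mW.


Step 1: V^2 = 1.61^2 = 2.5921 V^2
Step 2: P = C*V^2*f = 4.38e-12 F * 2.5921 * 2.28e9 Hz
Step 3: P = 2.588574744e-02 W
Step 4: P = 25.886 mW

25.886


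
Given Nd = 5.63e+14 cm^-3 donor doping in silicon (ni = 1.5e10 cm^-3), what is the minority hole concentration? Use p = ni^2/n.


Step 1: Since Nd >> ni, n ≈ Nd = 5.63e+14 cm^-3
Step 2: p = ni^2 / n = (1.5e10)^2 / 5.63e+14
Step 3: p = 2.25e20 / 5.63e+14 = 4.00e+05 cm^-3

4.00e+05


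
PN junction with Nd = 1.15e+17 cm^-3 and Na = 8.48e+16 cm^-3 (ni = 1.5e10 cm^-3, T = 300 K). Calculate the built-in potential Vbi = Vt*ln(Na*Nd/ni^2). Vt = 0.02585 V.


Step 1: Compute Na*Nd/ni^2 = 8.48e+16 * 1.15e+17 / (1.5e10)^2 = 4.3342e+13
Step 2: ln(4.3342e+13) = 31.4001
Step 3: Vbi = 0.02585 * 31.4001 = 0.812 V

0.812


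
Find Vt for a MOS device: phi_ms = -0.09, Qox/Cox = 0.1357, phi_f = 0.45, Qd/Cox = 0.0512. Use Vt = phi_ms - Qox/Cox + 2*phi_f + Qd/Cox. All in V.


Step 1: Vt = phi_ms - Qox/Cox + 2*phi_f + Qd/Cox
Step 2: Vt = -0.09 - 0.1357 + 2*0.45 + 0.0512
Step 3: Vt = -0.09 - 0.1357 + 0.9 + 0.0512
Step 4: Vt = 0.7255 V

0.7255


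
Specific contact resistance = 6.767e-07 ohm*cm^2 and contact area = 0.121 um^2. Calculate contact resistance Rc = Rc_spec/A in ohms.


Step 1: Convert area to cm^2: 0.121 um^2 = 1.2100e-09 cm^2
Step 2: Rc = Rc_spec / A = 6.767e-07 / 1.2100e-09
Step 3: Rc = 5.59e+02 ohms

5.59e+02


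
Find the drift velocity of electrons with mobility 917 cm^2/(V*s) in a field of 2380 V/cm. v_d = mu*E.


Step 1: v_d = mu * E
Step 2: v_d = 917 * 2380 = 2182460
Step 3: v_d = 2.18e+06 cm/s

2.18e+06


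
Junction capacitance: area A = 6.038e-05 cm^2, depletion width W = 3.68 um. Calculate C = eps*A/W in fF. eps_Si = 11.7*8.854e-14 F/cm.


Step 1: eps_Si = 11.7 * 8.854e-14 = 1.035918e-12 F/cm
Step 2: W in cm = 3.68 * 1e-4 = 3.68e-04 cm
Step 3: C = 1.035918e-12 * 6.038e-05 / 3.68e-04 = 1.699694e-13 F
Step 4: C = 169.97 fF

169.97


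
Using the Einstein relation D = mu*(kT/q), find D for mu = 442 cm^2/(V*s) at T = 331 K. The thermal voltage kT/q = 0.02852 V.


Step 1: D = mu * (kT/q)
Step 2: D = 442 * 0.02852
Step 3: D = 12.61 cm^2/s

12.61


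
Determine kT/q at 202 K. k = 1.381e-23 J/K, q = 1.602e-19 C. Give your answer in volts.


Step 1: kT = 1.381e-23 * 202 = 2.78962e-21 J
Step 2: Vt = kT/q = 2.78962e-21 / 1.602e-19
Step 3: Vt = 0.01741 V

0.01741


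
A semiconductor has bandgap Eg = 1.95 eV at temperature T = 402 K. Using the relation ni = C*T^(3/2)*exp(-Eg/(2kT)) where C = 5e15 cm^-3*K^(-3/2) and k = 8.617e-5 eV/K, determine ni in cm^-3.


Step 1: Compute kT = 8.617e-5 * 402 = 0.03464034 eV
Step 2: Exponent = -Eg/(2kT) = -1.95/(2*0.03464034) = -28.14638
Step 3: T^(3/2) = 402^1.5 = 8060.07
Step 4: ni = 5e15 * 8060.07 * exp(-28.14638) = 2.41e+07 cm^-3

2.41e+07


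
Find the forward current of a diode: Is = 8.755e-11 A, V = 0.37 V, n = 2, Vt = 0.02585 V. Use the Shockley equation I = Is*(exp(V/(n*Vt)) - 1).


Step 1: V/(n*Vt) = 0.37/(2*0.02585) = 7.1567
Step 2: exp(7.1567) = 1.2827e+03
Step 3: I = 8.755e-11 * (1.2827e+03 - 1) = 1.12e-07 A

1.12e-07


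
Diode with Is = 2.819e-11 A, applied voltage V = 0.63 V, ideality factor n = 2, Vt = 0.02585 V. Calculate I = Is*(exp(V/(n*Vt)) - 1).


Step 1: V/(n*Vt) = 0.63/(2*0.02585) = 12.1857
Step 2: exp(12.1857) = 1.9597e+05
Step 3: I = 2.819e-11 * (1.9597e+05 - 1) = 5.52e-06 A

5.52e-06


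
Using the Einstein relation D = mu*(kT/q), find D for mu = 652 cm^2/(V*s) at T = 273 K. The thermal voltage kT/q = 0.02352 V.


Step 1: D = mu * (kT/q)
Step 2: D = 652 * 0.02352
Step 3: D = 15.34 cm^2/s

15.34


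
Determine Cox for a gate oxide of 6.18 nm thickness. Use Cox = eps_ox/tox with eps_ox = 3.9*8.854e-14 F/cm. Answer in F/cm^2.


Step 1: eps_ox = 3.9 * 8.854e-14 = 3.45306e-13 F/cm
Step 2: tox in cm = 6.18 nm * 1e-7 = 6.1800e-07 cm
Step 3: Cox = 3.45306e-13 / 6.1800e-07 = 5.59e-07 F/cm^2

5.59e-07


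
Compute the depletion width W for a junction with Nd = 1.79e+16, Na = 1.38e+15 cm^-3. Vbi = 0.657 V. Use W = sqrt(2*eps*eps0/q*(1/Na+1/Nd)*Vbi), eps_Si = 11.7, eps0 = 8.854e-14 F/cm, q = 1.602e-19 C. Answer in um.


Step 1: 1/Na + 1/Nd = 1/1.38e+15 + 1/1.79e+16 = 7.80504e-16
Step 2: 2*eps*eps0/q = 2*11.7*8.854e-14/1.602e-19 = 1.293281e+07
Step 3: W^2 = 1.293281e+07 * 7.80504e-16 * 0.657 = 6.63183e-09
Step 4: W = sqrt(6.63183e-09) = 8.144e-05 cm = 0.8144 um

0.8144


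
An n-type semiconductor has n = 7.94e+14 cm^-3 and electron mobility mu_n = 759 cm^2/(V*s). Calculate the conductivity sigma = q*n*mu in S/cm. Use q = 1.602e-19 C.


Step 1: sigma = q * n * mu
Step 2: sigma = 1.602e-19 * 7.94e+14 * 759
Step 3: sigma = 9.654e-02 S/cm

9.654e-02


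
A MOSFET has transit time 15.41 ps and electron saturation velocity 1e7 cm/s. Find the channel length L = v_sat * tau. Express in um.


Step 1: tau in seconds = 15.41 ps * 1e-12 = 1.5410e-11 s
Step 2: L = v_sat * tau = 1e7 * 1.5410e-11 = 1.5410e-04 cm
Step 3: L in um = 1.5410e-04 * 1e4 = 1.541 um

1.541


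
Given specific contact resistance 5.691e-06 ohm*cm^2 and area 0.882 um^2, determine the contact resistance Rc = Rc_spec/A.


Step 1: Convert area to cm^2: 0.882 um^2 = 8.8200e-09 cm^2
Step 2: Rc = Rc_spec / A = 5.691e-06 / 8.8200e-09
Step 3: Rc = 6.45e+02 ohms

6.45e+02


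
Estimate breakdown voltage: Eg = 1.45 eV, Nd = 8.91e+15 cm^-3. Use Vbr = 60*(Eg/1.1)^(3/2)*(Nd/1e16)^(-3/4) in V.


Step 1: Eg/1.1 = 1.45/1.1 = 1.318182
Step 2: (Eg/1.1)^1.5 = 1.318182^1.5 = 1.513433
Step 3: (Nd/1e16)^(-0.75) = (0.891)^(-0.75) = 1.090415
Step 4: Vbr = 60 * 1.513433 * 1.090415 = 99.0 V

99.0


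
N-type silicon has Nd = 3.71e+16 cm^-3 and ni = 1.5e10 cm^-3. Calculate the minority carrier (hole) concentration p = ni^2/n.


Step 1: Since Nd >> ni, n ≈ Nd = 3.71e+16 cm^-3
Step 2: p = ni^2 / n = (1.5e10)^2 / 3.71e+16
Step 3: p = 2.25e20 / 3.71e+16 = 6.06e+03 cm^-3

6.06e+03


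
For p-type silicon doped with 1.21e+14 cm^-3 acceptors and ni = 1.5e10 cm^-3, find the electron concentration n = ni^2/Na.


Step 1: Majority hole concentration p ≈ Na = 1.21e+14 cm^-3
Step 2: n = ni^2 / Na = (1.5e10)^2 / 1.21e+14
Step 3: n = 1.86e+06 cm^-3

1.86e+06


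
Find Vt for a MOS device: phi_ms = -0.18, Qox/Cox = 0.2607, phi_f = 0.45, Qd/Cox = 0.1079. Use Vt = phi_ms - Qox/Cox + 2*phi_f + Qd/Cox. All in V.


Step 1: Vt = phi_ms - Qox/Cox + 2*phi_f + Qd/Cox
Step 2: Vt = -0.18 - 0.2607 + 2*0.45 + 0.1079
Step 3: Vt = -0.18 - 0.2607 + 0.9 + 0.1079
Step 4: Vt = 0.5672 V

0.5672


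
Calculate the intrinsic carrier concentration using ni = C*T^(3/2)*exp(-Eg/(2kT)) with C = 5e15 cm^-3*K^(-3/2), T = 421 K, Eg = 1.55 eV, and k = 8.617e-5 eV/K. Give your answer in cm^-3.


Step 1: Compute kT = 8.617e-5 * 421 = 0.03627757 eV
Step 2: Exponent = -Eg/(2kT) = -1.55/(2*0.03627757) = -21.36306
Step 3: T^(3/2) = 421^1.5 = 8638.20
Step 4: ni = 5e15 * 8638.20 * exp(-21.36306) = 2.28e+10 cm^-3

2.28e+10


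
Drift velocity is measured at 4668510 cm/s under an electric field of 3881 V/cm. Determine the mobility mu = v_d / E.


Step 1: mu = v_d / E
Step 2: mu = 4668510 / 3881
Step 3: mu = 1202.91 cm^2/(V*s)

1202.91


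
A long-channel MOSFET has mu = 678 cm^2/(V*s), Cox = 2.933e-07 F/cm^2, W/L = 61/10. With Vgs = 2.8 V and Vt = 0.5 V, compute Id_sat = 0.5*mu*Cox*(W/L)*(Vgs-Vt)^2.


Step 1: Overdrive voltage Vov = Vgs - Vt = 2.8 - 0.5 = 2.3 V
Step 2: W/L = 61/10 = 6.1
Step 3: Id = 0.5 * 678 * 2.933e-07 * 6.1 * 2.3^2
Step 4: Id = 3.21e-03 A

3.21e-03


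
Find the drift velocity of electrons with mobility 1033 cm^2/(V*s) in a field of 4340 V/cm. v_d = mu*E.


Step 1: v_d = mu * E
Step 2: v_d = 1033 * 4340 = 4483220
Step 3: v_d = 4.48e+06 cm/s

4.48e+06


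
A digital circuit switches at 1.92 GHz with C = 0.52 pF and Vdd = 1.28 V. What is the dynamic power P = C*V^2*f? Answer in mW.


Step 1: V^2 = 1.28^2 = 1.6384 V^2
Step 2: P = C*V^2*f = 0.52e-12 F * 1.6384 * 1.92e9 Hz
Step 3: P = 1.63577856e-03 W
Step 4: P = 1.636 mW

1.636


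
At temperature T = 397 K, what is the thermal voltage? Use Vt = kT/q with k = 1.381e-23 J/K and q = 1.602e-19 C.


Step 1: kT = 1.381e-23 * 397 = 5.48257e-21 J
Step 2: Vt = kT/q = 5.48257e-21 / 1.602e-19
Step 3: Vt = 0.03422 V

0.03422


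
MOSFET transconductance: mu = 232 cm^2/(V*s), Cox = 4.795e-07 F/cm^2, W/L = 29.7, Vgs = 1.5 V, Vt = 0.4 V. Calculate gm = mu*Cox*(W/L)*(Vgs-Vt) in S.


Step 1: Vov = Vgs - Vt = 1.5 - 0.4 = 1.1 V
Step 2: gm = mu * Cox * (W/L) * Vov
Step 3: gm = 232 * 4.795e-07 * 29.7 * 1.1 = 3.63e-03 S

3.63e-03


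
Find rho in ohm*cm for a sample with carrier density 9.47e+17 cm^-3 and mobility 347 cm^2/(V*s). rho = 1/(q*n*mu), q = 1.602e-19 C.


Step 1: sigma = q * n * mu = 1.602e-19 * 9.47e+17 * 347 = 5.26432e+01 S/cm
Step 2: rho = 1 / sigma = 1 / 5.26432e+01 = 0.019 ohm*cm

0.019


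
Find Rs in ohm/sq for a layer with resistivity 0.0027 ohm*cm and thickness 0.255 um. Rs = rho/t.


Step 1: Convert thickness to cm: t = 0.255 um = 2.5500e-05 cm
Step 2: Rs = rho / t = 0.0027 / 2.5500e-05
Step 3: Rs = 105.9 ohm/sq

105.9


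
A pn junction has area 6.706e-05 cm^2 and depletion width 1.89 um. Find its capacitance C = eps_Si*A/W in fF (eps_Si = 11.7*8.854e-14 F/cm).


Step 1: eps_Si = 11.7 * 8.854e-14 = 1.035918e-12 F/cm
Step 2: W in cm = 1.89 * 1e-4 = 1.89e-04 cm
Step 3: C = 1.035918e-12 * 6.706e-05 / 1.89e-04 = 3.675591e-13 F
Step 4: C = 367.56 fF

367.56


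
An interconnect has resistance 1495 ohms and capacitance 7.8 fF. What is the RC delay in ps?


Step 1: tau = R * C
Step 2: tau = 1495 * 7.8 fF = 1495 * 7.8e-15 F
Step 3: tau = 1.1661e-11 s = 11.661 ps

11.661


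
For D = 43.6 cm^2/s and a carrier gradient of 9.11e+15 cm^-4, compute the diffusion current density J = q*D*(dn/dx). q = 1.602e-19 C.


Step 1: J = q * D * (dn/dx)
Step 2: J = 1.602e-19 * 43.6 * 9.11e+15
Step 3: J = 6.36e-02 A/cm^2

6.36e-02


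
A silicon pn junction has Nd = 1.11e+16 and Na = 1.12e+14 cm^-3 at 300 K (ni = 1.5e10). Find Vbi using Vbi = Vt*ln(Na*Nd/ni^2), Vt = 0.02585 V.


Step 1: Compute Na*Nd/ni^2 = 1.12e+14 * 1.11e+16 / (1.5e10)^2 = 5.5253e+09
Step 2: ln(5.5253e+09) = 22.4326
Step 3: Vbi = 0.02585 * 22.4326 = 0.58 V

0.58


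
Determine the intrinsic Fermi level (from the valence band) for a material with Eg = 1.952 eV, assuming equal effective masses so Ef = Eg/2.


Step 1: For an intrinsic semiconductor, the Fermi level sits at midgap.
Step 2: Ef = Eg / 2 = 1.952 / 2 = 0.976 eV

0.976


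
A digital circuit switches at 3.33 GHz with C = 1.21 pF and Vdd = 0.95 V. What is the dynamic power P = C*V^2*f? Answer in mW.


Step 1: V^2 = 0.95^2 = 0.9025 V^2
Step 2: P = C*V^2*f = 1.21e-12 F * 0.9025 * 3.33e9 Hz
Step 3: P = 3.63644325e-03 W
Step 4: P = 3.636 mW

3.636


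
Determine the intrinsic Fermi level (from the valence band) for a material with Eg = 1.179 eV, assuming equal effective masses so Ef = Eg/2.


Step 1: For an intrinsic semiconductor, the Fermi level sits at midgap.
Step 2: Ef = Eg / 2 = 1.179 / 2 = 0.5895 eV

0.5895


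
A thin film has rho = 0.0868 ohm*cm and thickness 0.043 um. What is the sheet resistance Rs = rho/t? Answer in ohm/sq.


Step 1: Convert thickness to cm: t = 0.043 um = 4.3000e-06 cm
Step 2: Rs = rho / t = 0.0868 / 4.3000e-06
Step 3: Rs = 20186.0 ohm/sq

20186.0


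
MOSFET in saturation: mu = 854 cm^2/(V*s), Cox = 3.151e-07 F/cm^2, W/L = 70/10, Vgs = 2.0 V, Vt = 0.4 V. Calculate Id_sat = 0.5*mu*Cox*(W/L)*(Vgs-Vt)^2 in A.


Step 1: Overdrive voltage Vov = Vgs - Vt = 2.0 - 0.4 = 1.6 V
Step 2: W/L = 70/10 = 7
Step 3: Id = 0.5 * 854 * 3.151e-07 * 7 * 1.6^2
Step 4: Id = 2.41e-03 A

2.41e-03


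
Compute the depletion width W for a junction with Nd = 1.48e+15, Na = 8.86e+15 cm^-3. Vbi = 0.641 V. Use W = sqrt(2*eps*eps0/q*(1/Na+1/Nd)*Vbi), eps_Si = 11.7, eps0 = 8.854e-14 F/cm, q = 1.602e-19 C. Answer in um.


Step 1: 1/Na + 1/Nd = 1/8.86e+15 + 1/1.48e+15 = 7.88542e-16
Step 2: 2*eps*eps0/q = 2*11.7*8.854e-14/1.602e-19 = 1.293281e+07
Step 3: W^2 = 1.293281e+07 * 7.88542e-16 * 0.641 = 6.53696e-09
Step 4: W = sqrt(6.53696e-09) = 8.085e-05 cm = 0.8085 um

0.8085


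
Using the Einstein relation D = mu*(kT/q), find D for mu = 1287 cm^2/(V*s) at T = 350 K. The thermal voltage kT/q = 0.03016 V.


Step 1: D = mu * (kT/q)
Step 2: D = 1287 * 0.03016
Step 3: D = 38.82 cm^2/s

38.82


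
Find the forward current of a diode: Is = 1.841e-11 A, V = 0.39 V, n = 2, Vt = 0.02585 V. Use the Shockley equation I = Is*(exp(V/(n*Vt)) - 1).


Step 1: V/(n*Vt) = 0.39/(2*0.02585) = 7.5435
Step 2: exp(7.5435) = 1.8884e+03
Step 3: I = 1.841e-11 * (1.8884e+03 - 1) = 3.47e-08 A

3.47e-08


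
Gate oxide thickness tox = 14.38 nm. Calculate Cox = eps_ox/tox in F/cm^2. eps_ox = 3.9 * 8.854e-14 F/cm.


Step 1: eps_ox = 3.9 * 8.854e-14 = 3.45306e-13 F/cm
Step 2: tox in cm = 14.38 nm * 1e-7 = 1.4380e-06 cm
Step 3: Cox = 3.45306e-13 / 1.4380e-06 = 2.40e-07 F/cm^2

2.40e-07


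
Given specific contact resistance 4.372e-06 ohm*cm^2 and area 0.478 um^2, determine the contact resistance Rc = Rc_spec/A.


Step 1: Convert area to cm^2: 0.478 um^2 = 4.7800e-09 cm^2
Step 2: Rc = Rc_spec / A = 4.372e-06 / 4.7800e-09
Step 3: Rc = 9.15e+02 ohms

9.15e+02


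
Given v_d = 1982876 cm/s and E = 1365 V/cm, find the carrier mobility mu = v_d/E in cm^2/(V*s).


Step 1: mu = v_d / E
Step 2: mu = 1982876 / 1365
Step 3: mu = 1452.66 cm^2/(V*s)

1452.66


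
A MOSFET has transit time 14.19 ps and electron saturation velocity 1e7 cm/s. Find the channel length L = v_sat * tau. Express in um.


Step 1: tau in seconds = 14.19 ps * 1e-12 = 1.4190e-11 s
Step 2: L = v_sat * tau = 1e7 * 1.4190e-11 = 1.4190e-04 cm
Step 3: L in um = 1.4190e-04 * 1e4 = 1.419 um

1.419


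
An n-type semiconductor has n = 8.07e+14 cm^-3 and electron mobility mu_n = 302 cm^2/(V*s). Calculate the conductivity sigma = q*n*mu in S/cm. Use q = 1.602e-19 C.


Step 1: sigma = q * n * mu
Step 2: sigma = 1.602e-19 * 8.07e+14 * 302
Step 3: sigma = 3.904e-02 S/cm

3.904e-02


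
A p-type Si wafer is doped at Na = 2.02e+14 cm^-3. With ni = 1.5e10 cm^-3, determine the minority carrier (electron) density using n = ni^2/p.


Step 1: Majority hole concentration p ≈ Na = 2.02e+14 cm^-3
Step 2: n = ni^2 / Na = (1.5e10)^2 / 2.02e+14
Step 3: n = 1.11e+06 cm^-3

1.11e+06


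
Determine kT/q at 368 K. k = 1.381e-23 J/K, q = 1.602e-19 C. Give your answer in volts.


Step 1: kT = 1.381e-23 * 368 = 5.08208e-21 J
Step 2: Vt = kT/q = 5.08208e-21 / 1.602e-19
Step 3: Vt = 0.03172 V

0.03172


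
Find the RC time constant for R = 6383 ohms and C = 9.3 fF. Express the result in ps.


Step 1: tau = R * C
Step 2: tau = 6383 * 9.3 fF = 6383 * 9.3e-15 F
Step 3: tau = 5.93619e-11 s = 59.3619 ps

59.3619
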